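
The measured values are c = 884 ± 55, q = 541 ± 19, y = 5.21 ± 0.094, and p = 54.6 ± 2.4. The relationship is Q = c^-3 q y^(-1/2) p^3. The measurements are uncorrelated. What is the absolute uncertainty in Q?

Products/powers → add relative errors in quadrature, weighted by exponent:
  (-3·δc/c)² = (-3×0.0622)² = 0.0348;  (1·δq/q)² = (1×0.0351)² = 0.00123;  (−½·δy/y)² = (-0.5×0.0180)² = 8.14e-05;  (3·δp/p)² = (3×0.0440)² = 0.0174
δQ/Q = √(0.0535) = 0.231
Q = 0.0558, so δQ = 0.231 × 0.0558 = 0.0129.

0.0129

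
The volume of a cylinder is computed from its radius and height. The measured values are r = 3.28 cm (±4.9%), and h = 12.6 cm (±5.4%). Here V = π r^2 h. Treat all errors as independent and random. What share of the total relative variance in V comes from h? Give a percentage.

23.3%

(δV/V)² = (2·δr/r)² + (1·δh/h)²
  r term: (2×0.0490)² = 0.00960
  h term: (1×0.0540)² = 0.00292
Total = 0.0125. Share from h = 0.00292/0.0125 = 0.233.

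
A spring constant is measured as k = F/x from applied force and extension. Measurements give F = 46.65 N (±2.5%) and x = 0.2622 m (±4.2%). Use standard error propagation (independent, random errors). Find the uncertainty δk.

Since k is a product/quotient, work with relative uncertainties:
  (1·δF/F)² = (1×0.0250)² = 0.000625;  (-1·δx/x)² = (-1×0.0420)² = 0.00176
δk/k = √(0.00239) = 0.0489
k = 177.9 N/m, so δk = 0.0489 × 177.9 = 8.70 N/m.

8.70 N/m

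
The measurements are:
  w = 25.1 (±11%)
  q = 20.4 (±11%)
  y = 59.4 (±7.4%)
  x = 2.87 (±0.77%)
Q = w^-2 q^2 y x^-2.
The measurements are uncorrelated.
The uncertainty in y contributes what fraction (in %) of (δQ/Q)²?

(δQ/Q)² = (-2·δw/w)² + (2·δq/q)² + (1·δy/y)² + (-2·δx/x)²
  w term: (-2×0.110)² = 0.0484
  q term: (2×0.110)² = 0.0484
  y term: (1×0.0740)² = 0.00548
  x term: (-2×0.00770)² = 0.000237
Total = 0.103. Share from y = 0.00548/0.103 = 0.0534.

5.34%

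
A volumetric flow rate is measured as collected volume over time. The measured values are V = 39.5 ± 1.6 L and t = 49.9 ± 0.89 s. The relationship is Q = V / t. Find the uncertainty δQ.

Since Q is a product/quotient, work with relative uncertainties:
  (1·δV/V)² = (1×0.0405)² = 0.00164;  (-1·δt/t)² = (-1×0.0178)² = 0.000318
δQ/Q = √(0.00196) = 0.0443
Q = 0.792 L/s, so δQ = 0.0443 × 0.792 = 0.0350 L/s.

0.0350 L/s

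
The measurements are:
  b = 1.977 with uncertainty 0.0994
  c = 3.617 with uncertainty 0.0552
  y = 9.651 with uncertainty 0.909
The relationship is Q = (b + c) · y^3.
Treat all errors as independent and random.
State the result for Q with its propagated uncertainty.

5029 ± 1420

Let u = b + c = 5.594. δu = √(δb² + δc²) = √(0.00988 + 0.00305) = 0.114, so δu/u = 0.0203.
Q is then a monomial in u, y:
δQ/Q = √((δu/u)² + (3·δy/y)²) = √(0.000413 + 0.0798) = 0.283
Q = 5029, so δQ = 0.283 × 5029 = 1420.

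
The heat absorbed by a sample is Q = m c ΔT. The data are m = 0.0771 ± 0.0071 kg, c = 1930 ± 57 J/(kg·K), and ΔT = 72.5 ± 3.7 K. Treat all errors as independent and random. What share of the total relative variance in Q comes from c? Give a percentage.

7.29%

(δQ/Q)² = (1·δm/m)² + (1·δc/c)² + (1·δΔT/ΔT)²
  m term: (1×0.0921)² = 0.00848
  c term: (1×0.0295)² = 0.000872
  ΔT term: (1×0.0510)² = 0.00260
Total = 0.0120. Share from c = 0.000872/0.0120 = 0.0729.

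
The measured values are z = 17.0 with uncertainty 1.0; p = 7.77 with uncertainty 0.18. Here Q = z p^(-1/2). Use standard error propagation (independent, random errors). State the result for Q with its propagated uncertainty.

6.10 ± 0.366

For a monomial Q ∝ z, p^(-1/2), fractional errors add in quadrature:
  (1·δz/z)² = (1×0.0588)² = 0.00346;  (−½·δp/p)² = (-0.5×0.0232)² = 0.000134
δQ/Q = √(0.00359) = 0.0600
Q = 6.10, so δQ = 0.0600 × 6.10 = 0.366.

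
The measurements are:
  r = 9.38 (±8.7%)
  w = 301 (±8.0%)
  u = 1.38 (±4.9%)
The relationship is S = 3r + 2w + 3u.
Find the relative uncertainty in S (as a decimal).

0.0760

For a sum/difference, combine absolute errors in quadrature:
  (3·δr)² = 5.99;  (2·δw)² = 2320;  (3·δu)² = 0.0412
δS = √(2330) = 48.2
S = 634, so δS/S = 48.2/634 = 0.0760.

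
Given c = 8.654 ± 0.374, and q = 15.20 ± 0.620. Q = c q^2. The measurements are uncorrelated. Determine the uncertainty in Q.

185

Since Q is a product/quotient, work with relative uncertainties:
  (1·δc/c)² = (1×0.0432)² = 0.00187;  (2·δq/q)² = (2×0.0408)² = 0.00666
δQ/Q = √(0.00852) = 0.0923
Q = 1999, so δQ = 0.0923 × 1999 = 185.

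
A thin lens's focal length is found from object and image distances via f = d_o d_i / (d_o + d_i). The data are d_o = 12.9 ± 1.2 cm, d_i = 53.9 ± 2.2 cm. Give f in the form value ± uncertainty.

10.4 ± 0.786 cm

∂f/∂d_o = (d_i/(d_o+d_i))² = 0.651;  ∂f/∂d_i = (d_o/(d_o+d_i))² = 0.0373
δf = √((∂f/∂d_o · δd_o)² + (∂f/∂d_i · δd_i)²) = √(0.610 + 0.00673) = 0.786 cm
f = 10.4 cm.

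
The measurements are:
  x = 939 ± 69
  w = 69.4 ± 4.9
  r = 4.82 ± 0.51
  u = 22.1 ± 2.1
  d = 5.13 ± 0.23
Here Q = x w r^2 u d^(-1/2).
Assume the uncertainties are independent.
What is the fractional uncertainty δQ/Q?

0.254

Q is a product of powers, so relative uncertainties combine in quadrature:
  (1·δx/x)² = (1×0.0735)² = 0.00540;  (1·δw/w)² = (1×0.0706)² = 0.00499;  (2·δr/r)² = (2×0.106)² = 0.0448;  (1·δu/u)² = (1×0.0950)² = 0.00903;  (−½·δd/d)² = (-0.5×0.0448)² = 0.000503
δQ/Q = √(0.0647) = 0.254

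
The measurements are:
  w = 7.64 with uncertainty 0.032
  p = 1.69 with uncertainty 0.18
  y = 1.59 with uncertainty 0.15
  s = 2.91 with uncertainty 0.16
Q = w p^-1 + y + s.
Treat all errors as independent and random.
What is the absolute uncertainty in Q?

0.529

Let h = w·p^-1 = 4.52. δh/h = √((1·δw/w)² + (-1·δp/p)²) = √(1.75e-05 + 0.0113) = 0.107, so δh = 0.482.
Q = h + y + s: δQ = √(δh² + δy² + δs²) = √(0.232 + 0.0225 + 0.0256) = 0.529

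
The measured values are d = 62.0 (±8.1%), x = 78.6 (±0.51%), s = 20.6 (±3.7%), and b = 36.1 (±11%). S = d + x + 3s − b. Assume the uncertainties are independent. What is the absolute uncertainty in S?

Sums and differences: (δS)² = Σ (cᵢ δxᵢ)².
  (δd)² = 25.2;  (δx)² = 0.161;  (3·δs)² = 5.23;  (δb)² = 15.8
δS = √(46.4) = 6.81

6.81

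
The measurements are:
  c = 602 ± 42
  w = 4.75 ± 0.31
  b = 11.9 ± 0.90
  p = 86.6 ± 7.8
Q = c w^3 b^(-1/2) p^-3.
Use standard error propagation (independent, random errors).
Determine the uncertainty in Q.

0.00988

Each factor contributes (exponent × relative error)² to (δQ/Q)²:
  (1·δc/c)² = (1×0.0698)² = 0.00487;  (3·δw/w)² = (3×0.0653)² = 0.0383;  (−½·δb/b)² = (-0.5×0.0756)² = 0.00143;  (-3·δp/p)² = (-3×0.0901)² = 0.0730
δQ/Q = √(0.118) = 0.343
Q = 0.0288, so δQ = 0.343 × 0.0288 = 0.00988.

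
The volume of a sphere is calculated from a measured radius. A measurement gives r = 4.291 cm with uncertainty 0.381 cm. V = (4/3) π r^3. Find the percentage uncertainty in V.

26.6%

Each factor contributes (exponent × relative error)² to (δV/V)²:
  (3·δr/r)² = (3×0.0888)² = 0.0710
δV/V = √(0.0710) = 0.266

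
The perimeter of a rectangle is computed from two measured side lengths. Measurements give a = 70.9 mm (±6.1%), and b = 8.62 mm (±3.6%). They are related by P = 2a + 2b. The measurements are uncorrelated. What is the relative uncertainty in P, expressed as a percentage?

5.45%

Absolute uncertainties add in quadrature for a linear combination:
  (2·δa)² = 74.8;  (2·δb)² = 0.385
δP = √(75.2) = 8.67 mm
P = 159 mm, so δP/P = 8.67/159 = 0.0545.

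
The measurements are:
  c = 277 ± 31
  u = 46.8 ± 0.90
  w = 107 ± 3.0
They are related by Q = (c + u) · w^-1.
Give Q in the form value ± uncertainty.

Let h = c + u = 324. δh = √(δc² + δu²) = √(961 + 0.810) = 31.0, so δh/h = 0.0958.
Q is then a monomial in h, w:
δQ/Q = √((δh/h)² + (-1·δw/w)²) = √(0.00917 + 0.000786) = 0.0998
Q = 3.03, so δQ = 0.0998 × 3.03 = 0.302.

3.03 ± 0.302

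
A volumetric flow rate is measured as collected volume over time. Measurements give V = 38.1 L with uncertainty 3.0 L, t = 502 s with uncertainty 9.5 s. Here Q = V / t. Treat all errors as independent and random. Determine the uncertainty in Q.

Each factor contributes (exponent × relative error)² to (δQ/Q)²:
  (1·δV/V)² = (1×0.0787)² = 0.00620;  (-1·δt/t)² = (-1×0.0189)² = 0.000358
δQ/Q = √(0.00656) = 0.0810
Q = 0.0759 L/s, so δQ = 0.0810 × 0.0759 = 0.00615 L/s.

0.00615 L/s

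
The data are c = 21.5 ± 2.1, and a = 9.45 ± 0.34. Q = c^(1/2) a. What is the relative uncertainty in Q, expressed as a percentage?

6.07%

Products/powers → add relative errors in quadrature, weighted by exponent:
  (½·δc/c)² = (0.5×0.0977)² = 0.00239;  (1·δa/a)² = (1×0.0360)² = 0.00129
δQ/Q = √(0.00368) = 0.0607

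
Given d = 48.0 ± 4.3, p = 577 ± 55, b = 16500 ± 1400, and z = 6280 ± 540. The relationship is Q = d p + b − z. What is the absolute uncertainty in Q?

3920

Let w = d·p = 27700. δw/w = √((1·δd/d)² + (1·δp/p)²) = √(0.00803 + 0.00909) = 0.131, so δw = 3620.
Q = w + b − z: δQ = √(δw² + δb² + δz²) = √(1.31e+07 + 1.96e+06 + 2.92e+05) = 3920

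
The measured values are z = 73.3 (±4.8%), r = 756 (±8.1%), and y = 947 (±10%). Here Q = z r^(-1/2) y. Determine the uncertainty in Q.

298

Relative error in a monomial: (δQ/Q)² = Σ (nᵢ · δxᵢ/xᵢ)².
  (1·δz/z)² = (1×0.0480)² = 0.00230;  (−½·δr/r)² = (-0.5×0.0810)² = 0.00164;  (1·δy/y)² = (1×0.100)² = 0.0100
δQ/Q = √(0.0139) = 0.118
Q = 2520, so δQ = 0.118 × 2520 = 298.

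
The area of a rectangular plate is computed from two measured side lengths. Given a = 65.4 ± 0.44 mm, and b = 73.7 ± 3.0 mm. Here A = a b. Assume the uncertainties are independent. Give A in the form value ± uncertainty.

4820 ± 199 mm^2

Products/powers → add relative errors in quadrature, weighted by exponent:
  (1·δa/a)² = (1×0.00673)² = 4.53e-05;  (1·δb/b)² = (1×0.0407)² = 0.00166
δA/A = √(0.00170) = 0.0413
A = 4820 mm^2, so δA = 0.0413 × 4820 = 199 mm^2.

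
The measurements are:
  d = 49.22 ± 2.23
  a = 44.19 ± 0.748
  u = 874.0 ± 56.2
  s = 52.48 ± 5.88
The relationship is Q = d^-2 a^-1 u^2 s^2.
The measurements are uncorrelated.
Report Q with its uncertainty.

19650 ± 5390

Each factor contributes (exponent × relative error)² to (δQ/Q)²:
  (-2·δd/d)² = (-2×0.0453)² = 0.00821;  (-1·δa/a)² = (-1×0.0169)² = 0.000287;  (2·δu/u)² = (2×0.0643)² = 0.0165;  (2·δs/s)² = (2×0.112)² = 0.0502
δQ/Q = √(0.0753) = 0.274
Q = 19650, so δQ = 0.274 × 19650 = 5390.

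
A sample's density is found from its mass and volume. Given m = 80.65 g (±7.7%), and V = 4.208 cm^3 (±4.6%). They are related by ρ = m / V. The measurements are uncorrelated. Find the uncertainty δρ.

For a monomial ρ ∝ m, V^-1, fractional errors add in quadrature:
  (1·δm/m)² = (1×0.0770)² = 0.00593;  (-1·δV/V)² = (-1×0.0460)² = 0.00212
δρ/ρ = √(0.00805) = 0.0897
ρ = 19.17 g/cm^3, so δρ = 0.0897 × 19.17 = 1.72 g/cm^3.

1.72 g/cm^3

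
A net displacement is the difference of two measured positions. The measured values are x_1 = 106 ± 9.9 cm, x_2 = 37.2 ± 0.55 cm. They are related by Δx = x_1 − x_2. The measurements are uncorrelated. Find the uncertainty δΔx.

Absolute uncertainties add in quadrature for a linear combination:
  (δx_1)² = 98.0;  (δx_2)² = 0.303
δΔx = √(98.3) = 9.92 cm

9.92 cm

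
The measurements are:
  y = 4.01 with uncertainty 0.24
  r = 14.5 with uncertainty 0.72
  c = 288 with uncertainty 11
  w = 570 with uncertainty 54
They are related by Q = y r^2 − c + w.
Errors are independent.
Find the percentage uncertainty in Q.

Let p = y·r^2 = 843. δp/p = √((1·δy/y)² + (2·δr/r)²) = √(0.00358 + 0.00986) = 0.116, so δp = 97.8.
Q = p − c + w: δQ = √(δp² + δc² + δw²) = √(9560 + 121 + 2920) = 112
Q = 1130, so δQ/Q = 112/1130 = 0.0997.

9.97%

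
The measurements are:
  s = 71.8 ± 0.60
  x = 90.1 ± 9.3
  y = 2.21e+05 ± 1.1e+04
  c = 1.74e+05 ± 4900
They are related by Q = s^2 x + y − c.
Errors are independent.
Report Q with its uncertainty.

(5.11 ± 0.500) × 10^5

Let p = s^2·x = 4.64e+05. δp/p = √((2·δs/s)² + (1·δx/x)²) = √(0.000279 + 0.0107) = 0.105, so δp = 48600.
Q = p + y − c: δQ = √(δp² + δy² + δc²) = √(2.36e+09 + 1.21e+08 + 2.4e+07) = 50000
Q = 5.11e+05.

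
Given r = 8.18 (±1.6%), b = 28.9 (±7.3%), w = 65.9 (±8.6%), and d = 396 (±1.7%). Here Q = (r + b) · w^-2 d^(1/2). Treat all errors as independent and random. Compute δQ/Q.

0.181

Let u = r + b = 37.1. δu = √(δr² + δb²) = √(0.0171 + 4.45) = 2.11, so δu/u = 0.0570.
Q is then a monomial in u, w, d:
δQ/Q = √((δu/u)² + (-2·δw/w)² + (½·δd/d)²) = √(0.00325 + 0.0296 + 7.23e-05) = 0.181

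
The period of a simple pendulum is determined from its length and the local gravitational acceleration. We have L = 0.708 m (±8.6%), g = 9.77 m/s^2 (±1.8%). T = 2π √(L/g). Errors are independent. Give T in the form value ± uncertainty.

1.69 ± 0.0743 s

T is a product of powers, so relative uncertainties combine in quadrature:
  (½·δL/L)² = (0.5×0.0860)² = 0.00185;  (−½·δg/g)² = (-0.5×0.0180)² = 8.1e-05
δT/T = √(0.00193) = 0.0439
T = 1.69 s, so δT = 0.0439 × 1.69 = 0.0743 s.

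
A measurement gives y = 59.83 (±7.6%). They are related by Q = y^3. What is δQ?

48800

Q ∝ y^3, so δQ/Q = |3| · δy/y = 3 × 0.0760 = 0.228.
Q = 214200, so δQ = 0.228 × 214200 = 48800.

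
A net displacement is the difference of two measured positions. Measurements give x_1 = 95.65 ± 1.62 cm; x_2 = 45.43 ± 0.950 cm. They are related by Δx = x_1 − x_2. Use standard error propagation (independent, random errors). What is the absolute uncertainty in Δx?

Sums and differences: (δΔx)² = Σ (cᵢ δxᵢ)².
  (δx_1)² = 2.62;  (δx_2)² = 0.902
δΔx = √(3.53) = 1.88 cm

1.88 cm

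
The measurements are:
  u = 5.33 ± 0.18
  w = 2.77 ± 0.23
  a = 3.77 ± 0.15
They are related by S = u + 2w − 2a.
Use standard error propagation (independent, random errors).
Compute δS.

For a sum/difference, combine absolute errors in quadrature:
  (δu)² = 0.0324;  (2·δw)² = 0.212;  (2·δa)² = 0.0900
δS = √(0.334) = 0.578

0.578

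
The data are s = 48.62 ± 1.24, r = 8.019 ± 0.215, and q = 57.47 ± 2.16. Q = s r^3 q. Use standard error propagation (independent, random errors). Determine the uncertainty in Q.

Since Q is a product/quotient, work with relative uncertainties:
  (1·δs/s)² = (1×0.0255)² = 0.000650;  (3·δr/r)² = (3×0.0268)² = 0.00647;  (1·δq/q)² = (1×0.0376)² = 0.00141
δQ/Q = √(0.00853) = 0.0924
Q = 1.441e+06, so δQ = 0.0924 × 1.441e+06 = 1.33e+05.

1.33e+05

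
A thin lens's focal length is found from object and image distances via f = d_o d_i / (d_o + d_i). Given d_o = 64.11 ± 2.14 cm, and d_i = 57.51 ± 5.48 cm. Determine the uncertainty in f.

∂f/∂d_o = (d_i/(d_o+d_i))² = 0.224;  ∂f/∂d_i = (d_o/(d_o+d_i))² = 0.278
δf = √((∂f/∂d_o · δd_o)² + (∂f/∂d_i · δd_i)²) = √(0.229 + 2.32) = 1.60 cm

1.60 cm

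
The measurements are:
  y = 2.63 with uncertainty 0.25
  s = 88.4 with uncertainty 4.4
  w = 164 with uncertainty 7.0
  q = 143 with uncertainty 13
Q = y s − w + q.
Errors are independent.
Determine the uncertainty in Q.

Let p = y·s = 232. δp/p = √((1·δy/y)² + (1·δs/s)²) = √(0.00904 + 0.00248) = 0.107, so δp = 24.9.
Q = p − w + q: δQ = √(δp² + δw² + δq²) = √(622 + 49.0 + 169) = 29.0

29.0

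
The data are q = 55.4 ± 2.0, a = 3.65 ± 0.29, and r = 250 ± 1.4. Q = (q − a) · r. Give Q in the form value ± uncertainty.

Let u = q − a = 51.8. δu = √(δq² + δa²) = √(4.00 + 0.0841) = 2.02, so δu/u = 0.0391.
Q is then a monomial in u, r:
δQ/Q = √((δu/u)² + (1·δr/r)²) = √(0.00153 + 3.14e-05) = 0.0395
Q = 12900, so δQ = 0.0395 × 12900 = 510.

12900 ± 510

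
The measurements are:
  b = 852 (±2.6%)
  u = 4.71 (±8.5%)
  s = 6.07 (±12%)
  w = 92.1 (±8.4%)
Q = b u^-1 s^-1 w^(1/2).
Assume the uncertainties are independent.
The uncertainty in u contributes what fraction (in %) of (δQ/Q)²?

(δQ/Q)² = (1·δb/b)² + (-1·δu/u)² + (-1·δs/s)² + (½·δw/w)²
  b term: (1×0.0260)² = 0.000676
  u term: (-1×0.0850)² = 0.00723
  s term: (-1×0.120)² = 0.0144
  w term: (0.5×0.0840)² = 0.00176
Total = 0.0241. Share from u = 0.00723/0.0241 = 0.300.

30.0%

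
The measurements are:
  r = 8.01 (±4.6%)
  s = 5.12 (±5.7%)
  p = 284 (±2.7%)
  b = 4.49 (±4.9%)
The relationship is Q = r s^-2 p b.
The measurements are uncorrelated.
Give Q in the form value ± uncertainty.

390 ± 52.6

Each factor contributes (exponent × relative error)² to (δQ/Q)²:
  (1·δr/r)² = (1×0.0460)² = 0.00212;  (-2·δs/s)² = (-2×0.0570)² = 0.0130;  (1·δp/p)² = (1×0.0270)² = 0.000729;  (1·δb/b)² = (1×0.0490)² = 0.00240
δQ/Q = √(0.0182) = 0.135
Q = 390, so δQ = 0.135 × 390 = 52.6.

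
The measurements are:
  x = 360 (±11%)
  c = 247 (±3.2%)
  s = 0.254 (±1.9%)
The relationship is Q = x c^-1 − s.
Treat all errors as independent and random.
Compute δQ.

Let p = x·c^-1 = 1.46. δp/p = √((1·δx/x)² + (-1·δc/c)²) = √(0.0121 + 0.00102) = 0.115, so δp = 0.167.
Q = p − s: δQ = √(δp² + δs²) = √(0.0279 + 2.33e-05) = 0.167

0.167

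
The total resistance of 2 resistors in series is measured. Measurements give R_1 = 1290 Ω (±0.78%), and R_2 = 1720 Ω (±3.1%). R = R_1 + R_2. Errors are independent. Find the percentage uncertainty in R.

1.80%

R is a linear combination, so absolute uncertainties add in quadrature:
  (δR_1)² = 101;  (δR_2)² = 2840
δR = √(2940) = 54.3 Ω
R = 3010 Ω, so δR/R = 54.3/3010 = 0.0180.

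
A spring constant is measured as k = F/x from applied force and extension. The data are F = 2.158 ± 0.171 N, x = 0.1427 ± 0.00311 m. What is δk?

Each factor contributes (exponent × relative error)² to (δk/k)²:
  (1·δF/F)² = (1×0.0792)² = 0.00628;  (-1·δx/x)² = (-1×0.0218)² = 0.000475
δk/k = √(0.00675) = 0.0822
k = 15.12 N/m, so δk = 0.0822 × 15.12 = 1.24 N/m.

1.24 N/m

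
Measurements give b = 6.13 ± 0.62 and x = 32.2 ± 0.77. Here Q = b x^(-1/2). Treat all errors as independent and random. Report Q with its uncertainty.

Each factor contributes (exponent × relative error)² to (δQ/Q)²:
  (1·δb/b)² = (1×0.101)² = 0.0102;  (−½·δx/x)² = (-0.5×0.0239)² = 0.000143
δQ/Q = √(0.0104) = 0.102
Q = 1.08, so δQ = 0.102 × 1.08 = 0.110.

1.08 ± 0.110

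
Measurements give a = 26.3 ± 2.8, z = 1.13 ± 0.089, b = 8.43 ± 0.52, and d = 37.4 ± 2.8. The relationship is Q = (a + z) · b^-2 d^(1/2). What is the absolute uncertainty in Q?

Let u = a + z = 27.4. δu = √(δa² + δz²) = √(7.84 + 0.00792) = 2.80, so δu/u = 0.102.
Q is then a monomial in u, b, d:
δQ/Q = √((δu/u)² + (-2·δb/b)² + (½·δd/d)²) = √(0.0104 + 0.0152 + 0.00140) = 0.164
Q = 2.36, so δQ = 0.164 × 2.36 = 0.388.

0.388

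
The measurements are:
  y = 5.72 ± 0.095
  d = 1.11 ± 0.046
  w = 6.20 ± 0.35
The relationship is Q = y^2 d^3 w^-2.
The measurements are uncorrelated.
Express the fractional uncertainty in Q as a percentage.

Relative error in a monomial: (δQ/Q)² = Σ (nᵢ · δxᵢ/xᵢ)².
  (2·δy/y)² = (2×0.0166)² = 0.00110;  (3·δd/d)² = (3×0.0414)² = 0.0155;  (-2·δw/w)² = (-2×0.0565)² = 0.0127
δQ/Q = √(0.0293) = 0.171

17.1%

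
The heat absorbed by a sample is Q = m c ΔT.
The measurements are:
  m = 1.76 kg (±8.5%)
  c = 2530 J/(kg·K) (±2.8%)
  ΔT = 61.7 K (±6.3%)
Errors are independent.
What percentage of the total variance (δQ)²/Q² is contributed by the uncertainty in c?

6.55%

(δQ/Q)² = (1·δm/m)² + (1·δc/c)² + (1·δΔT/ΔT)²
  m term: (1×0.0850)² = 0.00723
  c term: (1×0.0280)² = 0.000784
  ΔT term: (1×0.0630)² = 0.00397
Total = 0.0120. Share from c = 0.000784/0.0120 = 0.0655.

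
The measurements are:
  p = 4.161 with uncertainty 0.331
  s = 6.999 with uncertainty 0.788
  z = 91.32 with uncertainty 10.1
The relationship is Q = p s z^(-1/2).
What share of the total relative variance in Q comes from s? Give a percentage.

57.5%

(δQ/Q)² = (1·δp/p)² + (1·δs/s)² + (−½·δz/z)²
  p term: (1×0.0795)² = 0.00633
  s term: (1×0.113)² = 0.0127
  z term: (-0.5×0.111)² = 0.00306
Total = 0.0221. Share from s = 0.0127/0.0221 = 0.575.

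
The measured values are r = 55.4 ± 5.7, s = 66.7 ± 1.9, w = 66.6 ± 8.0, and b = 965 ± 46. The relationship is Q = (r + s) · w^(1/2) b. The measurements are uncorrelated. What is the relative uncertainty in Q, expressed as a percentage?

9.11%

Let u = r + s = 122. δu = √(δr² + δs²) = √(32.5 + 3.61) = 6.01, so δu/u = 0.0492.
Q is then a monomial in u, w, b:
δQ/Q = √((δu/u)² + (½·δw/w)² + (1·δb/b)²) = √(0.00242 + 0.00361 + 0.00227) = 0.0911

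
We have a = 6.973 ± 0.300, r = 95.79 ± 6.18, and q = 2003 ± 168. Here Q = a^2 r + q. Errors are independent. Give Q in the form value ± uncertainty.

6661 ± 528

Let p = a^2·r = 4658. δp/p = √((2·δa/a)² + (1·δr/r)²) = √(0.00740 + 0.00416) = 0.108, so δp = 501.
Q = p + q: δQ = √(δp² + δq²) = √(2.51e+05 + 28200) = 528
Q = 6661.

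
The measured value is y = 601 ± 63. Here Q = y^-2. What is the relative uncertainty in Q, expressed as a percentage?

Each factor contributes (exponent × relative error)² to (δQ/Q)²:
  (-2·δy/y)² = (-2×0.105)² = 0.0440
δQ/Q = √(0.0440) = 0.210

21.0%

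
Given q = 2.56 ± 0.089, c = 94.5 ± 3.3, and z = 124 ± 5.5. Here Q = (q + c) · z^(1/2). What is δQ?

Let u = q + c = 97.1. δu = √(δq² + δc²) = √(0.00792 + 10.9) = 3.30, so δu/u = 0.0340.
Q is then a monomial in u, z:
δQ/Q = √((δu/u)² + (½·δz/z)²) = √(0.00116 + 0.000492) = 0.0406
Q = 1080, so δQ = 0.0406 × 1080 = 43.9.

43.9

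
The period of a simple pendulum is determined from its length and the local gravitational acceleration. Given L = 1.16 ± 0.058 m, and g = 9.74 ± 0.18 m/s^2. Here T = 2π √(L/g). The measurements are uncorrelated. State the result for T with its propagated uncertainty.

Since T is a product/quotient, work with relative uncertainties:
  (½·δL/L)² = (0.5×0.0500)² = 0.000625;  (−½·δg/g)² = (-0.5×0.0185)² = 8.54e-05
δT/T = √(0.000710) = 0.0267
T = 2.17 s, so δT = 0.0267 × 2.17 = 0.0578 s.

2.17 ± 0.0578 s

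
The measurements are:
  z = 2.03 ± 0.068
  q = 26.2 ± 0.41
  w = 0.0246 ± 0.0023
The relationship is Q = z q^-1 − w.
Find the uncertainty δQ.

0.00367

Let p = z·q^-1 = 0.0775. δp/p = √((1·δz/z)² + (-1·δq/q)²) = √(0.00112 + 0.000245) = 0.0370, so δp = 0.00286.
Q = p − w: δQ = √(δp² + δw²) = √(8.21e-06 + 5.29e-06) = 0.00367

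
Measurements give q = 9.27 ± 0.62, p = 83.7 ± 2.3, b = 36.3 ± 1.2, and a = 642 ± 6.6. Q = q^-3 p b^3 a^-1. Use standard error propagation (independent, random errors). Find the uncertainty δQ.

1.77

Q is a product of powers, so relative uncertainties combine in quadrature:
  (-3·δq/q)² = (-3×0.0669)² = 0.0403;  (1·δp/p)² = (1×0.0275)² = 0.000755;  (3·δb/b)² = (3×0.0331)² = 0.00984;  (-1·δa/a)² = (-1×0.0103)² = 0.000106
δQ/Q = √(0.0510) = 0.226
Q = 7.83, so δQ = 0.226 × 7.83 = 1.77.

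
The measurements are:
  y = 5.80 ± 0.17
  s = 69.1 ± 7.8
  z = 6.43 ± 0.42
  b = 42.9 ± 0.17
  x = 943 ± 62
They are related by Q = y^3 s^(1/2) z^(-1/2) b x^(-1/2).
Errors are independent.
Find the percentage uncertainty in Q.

11.4%

Q is a product of powers, so relative uncertainties combine in quadrature:
  (3·δy/y)² = (3×0.0293)² = 0.00773;  (½·δs/s)² = (0.5×0.113)² = 0.00319;  (−½·δz/z)² = (-0.5×0.0653)² = 0.00107;  (1·δb/b)² = (1×0.00396)² = 1.57e-05;  (−½·δx/x)² = (-0.5×0.0657)² = 0.00108
δQ/Q = √(0.0131) = 0.114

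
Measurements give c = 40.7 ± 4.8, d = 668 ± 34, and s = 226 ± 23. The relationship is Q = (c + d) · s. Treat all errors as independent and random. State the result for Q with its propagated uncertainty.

(1.60 ± 0.181) × 10^5

Let u = c + d = 709. δu = √(δc² + δd²) = √(23.0 + 1160) = 34.3, so δu/u = 0.0485.
Q is then a monomial in u, s:
δQ/Q = √((δu/u)² + (1·δs/s)²) = √(0.00235 + 0.0104) = 0.113
Q = 1.6e+05, so δQ = 0.113 × 1.6e+05 = 18100.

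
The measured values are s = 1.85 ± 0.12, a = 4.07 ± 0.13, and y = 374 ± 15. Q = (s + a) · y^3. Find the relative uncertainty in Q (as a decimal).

0.124

Let u = s + a = 5.92. δu = √(δs² + δa²) = √(0.0144 + 0.0169) = 0.177, so δu/u = 0.0299.
Q is then a monomial in u, y:
δQ/Q = √((δu/u)² + (3·δy/y)²) = √(0.000893 + 0.0145) = 0.124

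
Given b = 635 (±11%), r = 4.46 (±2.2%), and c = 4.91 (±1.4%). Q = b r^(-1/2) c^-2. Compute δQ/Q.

0.114

Products/powers → add relative errors in quadrature, weighted by exponent:
  (1·δb/b)² = (1×0.110)² = 0.0121;  (−½·δr/r)² = (-0.5×0.0220)² = 0.000121;  (-2·δc/c)² = (-2×0.0140)² = 0.000784
δQ/Q = √(0.0130) = 0.114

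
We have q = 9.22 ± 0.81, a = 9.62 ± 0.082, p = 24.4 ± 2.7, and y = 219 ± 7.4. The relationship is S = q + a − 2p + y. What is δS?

9.20

S is a linear combination, so absolute uncertainties add in quadrature:
  (δq)² = 0.656;  (δa)² = 0.00672;  (2·δp)² = 29.2;  (δy)² = 54.8
δS = √(84.6) = 9.20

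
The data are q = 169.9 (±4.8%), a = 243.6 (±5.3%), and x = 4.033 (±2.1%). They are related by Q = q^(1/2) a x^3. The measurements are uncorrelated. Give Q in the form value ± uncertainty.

208300 ± 17900

Since Q is a product/quotient, work with relative uncertainties:
  (½·δq/q)² = (0.5×0.0480)² = 0.000576;  (1·δa/a)² = (1×0.0530)² = 0.00281;  (3·δx/x)² = (3×0.0210)² = 0.00397
δQ/Q = √(0.00735) = 0.0858
Q = 208300, so δQ = 0.0858 × 208300 = 17900.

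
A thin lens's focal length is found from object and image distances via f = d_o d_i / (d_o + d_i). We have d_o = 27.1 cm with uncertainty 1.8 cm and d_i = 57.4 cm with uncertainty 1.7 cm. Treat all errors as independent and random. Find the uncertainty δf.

∂f/∂d_o = (d_i/(d_o+d_i))² = 0.461;  ∂f/∂d_i = (d_o/(d_o+d_i))² = 0.103
δf = √((∂f/∂d_o · δd_o)² + (∂f/∂d_i · δd_i)²) = √(0.690 + 0.0306) = 0.849 cm

0.849 cm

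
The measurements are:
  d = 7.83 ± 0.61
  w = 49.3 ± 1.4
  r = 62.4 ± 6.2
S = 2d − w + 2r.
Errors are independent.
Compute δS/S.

Each term contributes (cᵢ δxᵢ)² to (δS)²:
  (2·δd)² = 1.49;  (δw)² = 1.96;  (2·δr)² = 154
δS = √(157) = 12.5
S = 91.2, so δS/S = 12.5/91.2 = 0.138.

0.138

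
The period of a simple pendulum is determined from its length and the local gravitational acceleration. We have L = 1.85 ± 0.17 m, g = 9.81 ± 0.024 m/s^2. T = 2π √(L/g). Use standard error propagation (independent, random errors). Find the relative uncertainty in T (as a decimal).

0.0460

Relative error in a monomial: (δT/T)² = Σ (nᵢ · δxᵢ/xᵢ)².
  (½·δL/L)² = (0.5×0.0919)² = 0.00211;  (−½·δg/g)² = (-0.5×0.00245)² = 1.5e-06
δT/T = √(0.00211) = 0.0460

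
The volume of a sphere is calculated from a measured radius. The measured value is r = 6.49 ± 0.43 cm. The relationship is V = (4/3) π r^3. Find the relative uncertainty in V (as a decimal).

Each factor contributes (exponent × relative error)² to (δV/V)²:
  (3·δr/r)² = (3×0.0663)² = 0.0395
δV/V = √(0.0395) = 0.199

0.199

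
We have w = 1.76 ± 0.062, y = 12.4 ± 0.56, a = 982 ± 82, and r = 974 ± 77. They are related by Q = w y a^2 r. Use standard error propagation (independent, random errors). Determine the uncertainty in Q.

3.97e+09

Each factor contributes (exponent × relative error)² to (δQ/Q)²:
  (1·δw/w)² = (1×0.0352)² = 0.00124;  (1·δy/y)² = (1×0.0452)² = 0.00204;  (2·δa/a)² = (2×0.0835)² = 0.0279;  (1·δr/r)² = (1×0.0791)² = 0.00625
δQ/Q = √(0.0374) = 0.193
Q = 2.05e+10, so δQ = 0.193 × 2.05e+10 = 3.97e+09.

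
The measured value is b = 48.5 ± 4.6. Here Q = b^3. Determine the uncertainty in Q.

32500

Q is a product of powers, so relative uncertainties combine in quadrature:
  (3·δb/b)² = (3×0.0948)² = 0.0810
δQ/Q = √(0.0810) = 0.285
Q = 1.14e+05, so δQ = 0.285 × 1.14e+05 = 32500.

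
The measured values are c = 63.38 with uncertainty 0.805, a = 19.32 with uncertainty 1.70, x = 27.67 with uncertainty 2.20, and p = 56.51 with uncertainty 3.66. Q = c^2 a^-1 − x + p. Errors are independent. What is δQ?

Let w = c^2·a^-1 = 207.9. δw/w = √((2·δc/c)² + (-1·δa/a)²) = √(0.000645 + 0.00774) = 0.0916, so δw = 19.0.
Q = w − x + p: δQ = √(δw² + δx² + δp²) = √(363 + 4.84 + 13.4) = 19.5

19.5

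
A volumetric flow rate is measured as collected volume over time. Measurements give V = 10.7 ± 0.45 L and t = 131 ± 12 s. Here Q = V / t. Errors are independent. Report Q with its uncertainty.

Products/powers → add relative errors in quadrature, weighted by exponent:
  (1·δV/V)² = (1×0.0421)² = 0.00177;  (-1·δt/t)² = (-1×0.0916)² = 0.00839
δQ/Q = √(0.0102) = 0.101
Q = 0.0817 L/s, so δQ = 0.101 × 0.0817 = 0.00823 L/s.

0.0817 ± 0.00823 L/s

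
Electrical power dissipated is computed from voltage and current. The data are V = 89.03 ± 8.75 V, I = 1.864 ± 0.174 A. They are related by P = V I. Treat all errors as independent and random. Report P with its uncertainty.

166.0 ± 22.5 W

Since P is a product/quotient, work with relative uncertainties:
  (1·δV/V)² = (1×0.0983)² = 0.00966;  (1·δI/I)² = (1×0.0933)² = 0.00871
δP/P = √(0.0184) = 0.136
P = 166.0 W, so δP = 0.136 × 166.0 = 22.5 W.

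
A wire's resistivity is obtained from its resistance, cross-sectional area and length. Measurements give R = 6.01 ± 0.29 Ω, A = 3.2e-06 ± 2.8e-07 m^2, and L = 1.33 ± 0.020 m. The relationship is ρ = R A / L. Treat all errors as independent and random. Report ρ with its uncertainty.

Relative error in a monomial: (δρ/ρ)² = Σ (nᵢ · δxᵢ/xᵢ)².
  (1·δR/R)² = (1×0.0483)² = 0.00233;  (1·δA/A)² = (1×0.0875)² = 0.00766;  (-1·δL/L)² = (-1×0.0150)² = 0.000226
δρ/ρ = √(0.0102) = 0.101
ρ = 1.45e-05 Ω·m, so δρ = 0.101 × 1.45e-05 = 1.46e-06 Ω·m.

(1.45 ± 0.146) × 10^-5 Ω·m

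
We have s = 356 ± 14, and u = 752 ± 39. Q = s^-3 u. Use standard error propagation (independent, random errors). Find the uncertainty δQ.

2.15e-06

Relative error in a monomial: (δQ/Q)² = Σ (nᵢ · δxᵢ/xᵢ)².
  (-3·δs/s)² = (-3×0.0393)² = 0.0139;  (1·δu/u)² = (1×0.0519)² = 0.00269
δQ/Q = √(0.0166) = 0.129
Q = 1.67e-05, so δQ = 0.129 × 1.67e-05 = 2.15e-06.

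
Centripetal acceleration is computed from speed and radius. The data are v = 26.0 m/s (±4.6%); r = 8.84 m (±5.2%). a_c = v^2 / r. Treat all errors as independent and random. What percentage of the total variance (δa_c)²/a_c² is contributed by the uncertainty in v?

75.8%

(δa_c/a_c)² = (2·δv/v)² + (-1·δr/r)²
  v term: (2×0.0460)² = 0.00846
  r term: (-1×0.0520)² = 0.00270
Total = 0.0112. Share from v = 0.00846/0.0112 = 0.758.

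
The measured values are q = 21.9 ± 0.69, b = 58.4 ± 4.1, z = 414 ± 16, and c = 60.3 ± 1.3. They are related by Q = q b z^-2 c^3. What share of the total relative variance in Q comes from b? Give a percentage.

(δQ/Q)² = (1·δq/q)² + (1·δb/b)² + (-2·δz/z)² + (3·δc/c)²
  q term: (1×0.0315)² = 0.000993
  b term: (1×0.0702)² = 0.00493
  z term: (-2×0.0386)² = 0.00597
  c term: (3×0.0216)² = 0.00418
Total = 0.0161. Share from b = 0.00493/0.0161 = 0.307.

30.7%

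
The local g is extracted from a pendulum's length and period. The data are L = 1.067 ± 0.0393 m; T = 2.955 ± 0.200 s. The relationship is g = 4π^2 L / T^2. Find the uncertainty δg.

Each factor contributes (exponent × relative error)² to (δg/g)²:
  (1·δL/L)² = (1×0.0368)² = 0.00136;  (-2·δT/T)² = (-2×0.0677)² = 0.0183
δg/g = √(0.0197) = 0.140
g = 4.824 m/s^2, so δg = 0.140 × 4.824 = 0.677 m/s^2.

0.677 m/s^2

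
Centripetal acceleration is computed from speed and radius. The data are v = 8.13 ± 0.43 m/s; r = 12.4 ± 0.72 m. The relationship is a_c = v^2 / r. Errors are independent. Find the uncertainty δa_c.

0.643 m/s^2

Each factor contributes (exponent × relative error)² to (δa_c/a_c)²:
  (2·δv/v)² = (2×0.0529)² = 0.0112;  (-1·δr/r)² = (-1×0.0581)² = 0.00337
δa_c/a_c = √(0.0146) = 0.121
a_c = 5.33 m/s^2, so δa_c = 0.121 × 5.33 = 0.643 m/s^2.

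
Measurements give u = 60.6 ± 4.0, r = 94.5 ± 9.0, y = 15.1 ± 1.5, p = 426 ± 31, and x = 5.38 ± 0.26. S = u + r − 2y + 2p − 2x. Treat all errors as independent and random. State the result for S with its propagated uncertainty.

Sums and differences: (δS)² = Σ (cᵢ δxᵢ)².
  (δu)² = 16.0;  (δr)² = 81.0;  (2·δy)² = 9.00;  (2·δp)² = 3840;  (2·δx)² = 0.270
δS = √(3950) = 62.9
S = 966.

966 ± 62.9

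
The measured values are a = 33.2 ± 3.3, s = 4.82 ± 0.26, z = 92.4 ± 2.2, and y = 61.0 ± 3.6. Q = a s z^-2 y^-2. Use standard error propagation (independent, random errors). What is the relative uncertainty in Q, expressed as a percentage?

17.0%

Each factor contributes (exponent × relative error)² to (δQ/Q)²:
  (1·δa/a)² = (1×0.0994)² = 0.00988;  (1·δs/s)² = (1×0.0539)² = 0.00291;  (-2·δz/z)² = (-2×0.0238)² = 0.00227;  (-2·δy/y)² = (-2×0.0590)² = 0.0139
δQ/Q = √(0.0290) = 0.170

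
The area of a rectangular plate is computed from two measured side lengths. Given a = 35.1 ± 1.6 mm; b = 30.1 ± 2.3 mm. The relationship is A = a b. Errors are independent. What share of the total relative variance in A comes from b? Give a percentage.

73.8%

(δA/A)² = (1·δa/a)² + (1·δb/b)²
  a term: (1×0.0456)² = 0.00208
  b term: (1×0.0764)² = 0.00584
Total = 0.00792. Share from b = 0.00584/0.00792 = 0.738.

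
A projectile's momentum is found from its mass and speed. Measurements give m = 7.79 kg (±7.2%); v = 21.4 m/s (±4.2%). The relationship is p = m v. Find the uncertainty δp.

13.9 kg·m/s

For a monomial p ∝ m, v, fractional errors add in quadrature:
  (1·δm/m)² = (1×0.0720)² = 0.00518;  (1·δv/v)² = (1×0.0420)² = 0.00176
δp/p = √(0.00695) = 0.0834
p = 167 kg·m/s, so δp = 0.0834 × 167 = 13.9 kg·m/s.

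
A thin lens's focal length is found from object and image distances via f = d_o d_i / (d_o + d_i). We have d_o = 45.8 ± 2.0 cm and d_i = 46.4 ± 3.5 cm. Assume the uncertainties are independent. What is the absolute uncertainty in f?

1.00 cm

∂f/∂d_o = (d_i/(d_o+d_i))² = 0.253;  ∂f/∂d_i = (d_o/(d_o+d_i))² = 0.247
δf = √((∂f/∂d_o · δd_o)² + (∂f/∂d_i · δd_i)²) = √(0.257 + 0.746) = 1.00 cm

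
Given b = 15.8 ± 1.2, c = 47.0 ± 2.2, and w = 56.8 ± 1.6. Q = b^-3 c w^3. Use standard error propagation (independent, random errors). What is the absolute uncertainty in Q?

540

Since Q is a product/quotient, work with relative uncertainties:
  (-3·δb/b)² = (-3×0.0759)² = 0.0519;  (1·δc/c)² = (1×0.0468)² = 0.00219;  (3·δw/w)² = (3×0.0282)² = 0.00714
δQ/Q = √(0.0612) = 0.247
Q = 2180, so δQ = 0.247 × 2180 = 540.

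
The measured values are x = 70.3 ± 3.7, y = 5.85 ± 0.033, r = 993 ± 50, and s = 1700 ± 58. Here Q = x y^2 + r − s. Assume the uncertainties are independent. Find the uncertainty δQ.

Let p = x·y^2 = 2410. δp/p = √((1·δx/x)² + (2·δy/y)²) = √(0.00277 + 0.000127) = 0.0538, so δp = 129.
Q = p + r − s: δQ = √(δp² + δr² + δs²) = √(16800 + 2500 + 3360) = 150

150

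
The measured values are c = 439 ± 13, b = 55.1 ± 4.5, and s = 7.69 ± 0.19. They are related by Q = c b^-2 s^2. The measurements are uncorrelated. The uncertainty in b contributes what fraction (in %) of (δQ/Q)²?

(δQ/Q)² = (1·δc/c)² + (-2·δb/b)² + (2·δs/s)²
  c term: (1×0.0296)² = 0.000877
  b term: (-2×0.0817)² = 0.0267
  s term: (2×0.0247)² = 0.00244
Total = 0.0300. Share from b = 0.0267/0.0300 = 0.889.

88.9%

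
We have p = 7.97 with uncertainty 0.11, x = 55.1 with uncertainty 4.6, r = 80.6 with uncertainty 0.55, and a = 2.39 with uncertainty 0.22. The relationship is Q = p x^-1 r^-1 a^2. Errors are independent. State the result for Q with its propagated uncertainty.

0.0103 ± 0.00208

Since Q is a product/quotient, work with relative uncertainties:
  (1·δp/p)² = (1×0.0138)² = 0.000190;  (-1·δx/x)² = (-1×0.0835)² = 0.00697;  (-1·δr/r)² = (-1×0.00682)² = 4.66e-05;  (2·δa/a)² = (2×0.0921)² = 0.0339
δQ/Q = √(0.0411) = 0.203
Q = 0.0103, so δQ = 0.203 × 0.0103 = 0.00208.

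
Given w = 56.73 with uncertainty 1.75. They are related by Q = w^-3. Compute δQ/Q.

Each factor contributes (exponent × relative error)² to (δQ/Q)²:
  (-3·δw/w)² = (-3×0.0308)² = 0.00856
δQ/Q = √(0.00856) = 0.0925

0.0925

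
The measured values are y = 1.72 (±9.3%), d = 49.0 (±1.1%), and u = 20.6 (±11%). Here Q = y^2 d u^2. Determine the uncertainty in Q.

17700

For a monomial Q ∝ y^2, d, u^2, fractional errors add in quadrature:
  (2·δy/y)² = (2×0.0930)² = 0.0346;  (1·δd/d)² = (1×0.0110)² = 0.000121;  (2·δu/u)² = (2×0.110)² = 0.0484
δQ/Q = √(0.0831) = 0.288
Q = 61500, so δQ = 0.288 × 61500 = 17700.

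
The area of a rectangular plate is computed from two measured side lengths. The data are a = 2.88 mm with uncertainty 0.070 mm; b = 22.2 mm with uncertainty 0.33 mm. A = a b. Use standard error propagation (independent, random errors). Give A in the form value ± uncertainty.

Each factor contributes (exponent × relative error)² to (δA/A)²:
  (1·δa/a)² = (1×0.0243)² = 0.000591;  (1·δb/b)² = (1×0.0149)² = 0.000221
δA/A = √(0.000812) = 0.0285
A = 63.9 mm^2, so δA = 0.0285 × 63.9 = 1.82 mm^2.

63.9 ± 1.82 mm^2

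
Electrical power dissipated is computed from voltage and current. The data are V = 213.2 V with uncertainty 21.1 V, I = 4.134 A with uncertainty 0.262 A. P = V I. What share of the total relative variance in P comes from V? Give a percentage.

(δP/P)² = (1·δV/V)² + (1·δI/I)²
  V term: (1×0.0990)² = 0.00979
  I term: (1×0.0634)² = 0.00402
Total = 0.0138. Share from V = 0.00979/0.0138 = 0.709.

70.9%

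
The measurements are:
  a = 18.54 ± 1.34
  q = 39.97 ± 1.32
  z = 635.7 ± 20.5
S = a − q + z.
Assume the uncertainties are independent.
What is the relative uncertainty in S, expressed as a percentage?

3.35%

Each term contributes (cᵢ δxᵢ)² to (δS)²:
  (δa)² = 1.80;  (δq)² = 1.74;  (δz)² = 420
δS = √(424) = 20.6
S = 614.3, so δS/S = 20.6/614.3 = 0.0335.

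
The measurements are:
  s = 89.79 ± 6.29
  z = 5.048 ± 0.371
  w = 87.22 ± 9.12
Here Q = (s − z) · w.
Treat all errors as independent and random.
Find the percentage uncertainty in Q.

Let u = s − z = 84.74. δu = √(δs² + δz²) = √(39.6 + 0.138) = 6.30, so δu/u = 0.0744.
Q is then a monomial in u, w:
δQ/Q = √((δu/u)² + (1·δw/w)²) = √(0.00553 + 0.0109) = 0.128

12.8%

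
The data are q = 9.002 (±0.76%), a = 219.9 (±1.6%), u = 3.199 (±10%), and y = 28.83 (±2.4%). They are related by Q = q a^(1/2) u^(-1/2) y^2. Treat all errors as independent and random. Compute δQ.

Q is a product of powers, so relative uncertainties combine in quadrature:
  (1·δq/q)² = (1×0.00760)² = 5.78e-05;  (½·δa/a)² = (0.5×0.0160)² = 6.4e-05;  (−½·δu/u)² = (-0.5×0.100)² = 0.00250;  (2·δy/y)² = (2×0.0240)² = 0.00230
δQ/Q = √(0.00493) = 0.0702
Q = 62030, so δQ = 0.0702 × 62030 = 4350.

4350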